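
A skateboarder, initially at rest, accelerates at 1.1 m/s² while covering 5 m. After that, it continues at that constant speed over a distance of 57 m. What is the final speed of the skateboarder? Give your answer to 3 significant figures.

3.32 m/s

Phase 1 (accelerating): v₀ = 0 m/s, a = 1.1 m/s².
v² = v₀² + 2aΔx = 0² + 2·1.1·5 = 11.0 → v = 3.32 m/s
t = (v − v₀)/a = (3.32 − 0)/1.1 = 3.02 s

Phase 2 (constant speed): v₀ = 3.32 m/s, a = 0 m/s².
Constant speed: t = d/v = 57/3.32 = 17.2 s
Final speed = 3.32 m/s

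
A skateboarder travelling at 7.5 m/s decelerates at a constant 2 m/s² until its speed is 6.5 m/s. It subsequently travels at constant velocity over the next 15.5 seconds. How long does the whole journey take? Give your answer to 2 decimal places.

Phase 1 (decelerating): v₀ = 7.50 m/s, a = -2 m/s².
v = v₀ + at → t = (6.5 − 7.50) / -2 = 0.500 s
v² = v₀² + 2aΔx → Δx = (6.5² − 7.50²)/(2·-2) = 3.50 m

Phase 2 (constant speed): v₀ = 6.50 m/s, a = 0 m/s².
v = v₀ + at = 6.50 + (0)(15.5) = 6.50 m/s
Δx = v₀t + ½at² = 6.50·15.5 + 0.5·0·15.5² = 101 m
Total time = 0.500 + 15.5 = 16.0 s

16.00 s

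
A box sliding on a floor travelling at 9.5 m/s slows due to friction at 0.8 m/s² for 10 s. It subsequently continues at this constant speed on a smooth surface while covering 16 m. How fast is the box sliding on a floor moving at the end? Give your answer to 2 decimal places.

1.50 m/s

Phase 1 (decelerating): v₀ = 9.50 m/s, a = -0.8 m/s².
v = v₀ + at = 9.50 + (-0.8)(10) = 1.50 m/s
Δx = v₀t + ½at² = 9.50·10 + 0.5·-0.8·10² = 55.0 m

Phase 2 (constant speed): v₀ = 1.50 m/s, a = 0 m/s².
Constant speed: t = d/v = 16/1.50 = 10.7 s
Final speed = 1.50 m/s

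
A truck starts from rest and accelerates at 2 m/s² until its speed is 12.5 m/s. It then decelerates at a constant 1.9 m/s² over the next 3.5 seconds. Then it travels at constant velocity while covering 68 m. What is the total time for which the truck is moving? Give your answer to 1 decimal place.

Phase 1 (accelerating): v₀ = 0 m/s, a = 2 m/s².
v = v₀ + at → t = (12.5 − 0) / 2 = 6.25 s
v² = v₀² + 2aΔx → Δx = (12.5² − 0²)/(2·2) = 39.1 m

Phase 2 (decelerating): v₀ = 12.5 m/s, a = -1.9 m/s².
v = v₀ + at = 12.5 + (-1.9)(3.5) = 5.85 m/s
Δx = v₀t + ½at² = 12.5·3.5 + 0.5·-1.9·3.5² = 32.1 m

Phase 3 (constant speed): v₀ = 5.85 m/s, a = 0 m/s².
Constant speed: t = d/v = 68/5.85 = 11.6 s
Total time = 6.25 + 3.50 + 11.6 = 21.4 s

21.4 s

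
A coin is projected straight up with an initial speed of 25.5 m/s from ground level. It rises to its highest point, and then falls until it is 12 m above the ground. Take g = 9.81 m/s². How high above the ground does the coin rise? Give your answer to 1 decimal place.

Phase 1 (rising): v₀ = 25.5 m/s, a = -9.81 m/s².
v = v₀ + at → t = (0 − 25.5) / -9.81 = 2.60 s
v² = v₀² + 2aΔx → Δx = (0² − 25.5²)/(2·-9.81) = 33.1 m
Maximum height = 33.1 m

33.1 m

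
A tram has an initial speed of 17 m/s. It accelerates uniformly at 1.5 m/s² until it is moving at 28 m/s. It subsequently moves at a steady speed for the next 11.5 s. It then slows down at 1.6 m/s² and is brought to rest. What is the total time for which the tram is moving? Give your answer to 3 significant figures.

36.3 s

Phase 1 (accelerating): v₀ = 17.0 m/s, a = 1.5 m/s².
v = v₀ + at → t = (28 − 17.0) / 1.5 = 7.33 s
v² = v₀² + 2aΔx → Δx = (28² − 17.0²)/(2·1.5) = 165 m

Phase 2 (constant speed): v₀ = 28.0 m/s, a = 0 m/s².
v = v₀ + at = 28.0 + (0)(11.5) = 28.0 m/s
Δx = v₀t + ½at² = 28.0·11.5 + 0.5·0·11.5² = 322 m

Phase 3 (decelerating): v₀ = 28.0 m/s, a = -1.6 m/s².
v = v₀ + at → t = (0 − 28.0) / -1.6 = 17.5 s
v² = v₀² + 2aΔx → Δx = (0² − 28.0²)/(2·-1.6) = 245 m
Total time = 7.33 + 11.5 + 17.5 = 36.3 s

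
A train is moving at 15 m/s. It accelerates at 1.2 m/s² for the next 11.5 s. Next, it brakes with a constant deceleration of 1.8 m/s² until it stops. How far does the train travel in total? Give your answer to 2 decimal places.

Phase 1 (accelerating): v₀ = 15.0 m/s, a = 1.2 m/s².
v = v₀ + at = 15.0 + (1.2)(11.5) = 28.8 m/s
Δx = v₀t + ½at² = 15.0·11.5 + 0.5·1.2·11.5² = 252 m

Phase 2 (decelerating): v₀ = 28.8 m/s, a = -1.8 m/s².
v = v₀ + at → t = (0 − 28.8) / -1.8 = 16.0 s
v² = v₀² + 2aΔx → Δx = (0² − 28.8²)/(2·-1.8) = 230 m
Total distance = 252 + 230 = 482 m

482.25 m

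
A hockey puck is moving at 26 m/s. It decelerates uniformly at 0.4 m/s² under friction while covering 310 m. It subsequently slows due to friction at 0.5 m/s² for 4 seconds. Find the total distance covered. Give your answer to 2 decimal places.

388.75 m

Phase 1 (decelerating): v₀ = 26.0 m/s, a = -0.4 m/s².
v² = v₀² + 2aΔx = 26.0² + 2·-0.4·310 = 428 → v = 20.7 m/s
t = (v − v₀)/a = (20.7 − 26.0)/-0.4 = 13.3 s

Phase 2 (decelerating): v₀ = 20.7 m/s, a = -0.5 m/s².
v = v₀ + at = 20.7 + (-0.5)(4) = 18.7 m/s
Δx = v₀t + ½at² = 20.7·4 + 0.5·-0.5·4² = 78.8 m
Total distance = 310 + 78.8 = 389 m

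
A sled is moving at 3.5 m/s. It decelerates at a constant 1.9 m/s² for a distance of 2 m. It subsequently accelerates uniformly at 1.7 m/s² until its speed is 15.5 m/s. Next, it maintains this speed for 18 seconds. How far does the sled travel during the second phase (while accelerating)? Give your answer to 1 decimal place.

Phase 1 (decelerating): v₀ = 3.50 m/s, a = -1.9 m/s².
v² = v₀² + 2aΔx = 3.50² + 2·-1.9·2 = 4.65 → v = 2.16 m/s
t = (v − v₀)/a = (2.16 − 3.50)/-1.9 = 0.707 s

Phase 2 (accelerating): v₀ = 2.16 m/s, a = 1.7 m/s².
v = v₀ + at → t = (15.5 − 2.16) / 1.7 = 7.85 s
v² = v₀² + 2aΔx → Δx = (15.5² − 2.16²)/(2·1.7) = 69.3 m
Distance in phase 2 = 69.3 m

69.3 m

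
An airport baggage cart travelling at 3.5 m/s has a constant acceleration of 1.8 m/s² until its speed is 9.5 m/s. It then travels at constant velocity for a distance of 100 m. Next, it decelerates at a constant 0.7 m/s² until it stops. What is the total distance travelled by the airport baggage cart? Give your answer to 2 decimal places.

Phase 1 (accelerating): v₀ = 3.50 m/s, a = 1.8 m/s².
v = v₀ + at → t = (9.5 − 3.50) / 1.8 = 3.33 s
v² = v₀² + 2aΔx → Δx = (9.5² − 3.50²)/(2·1.8) = 21.7 m

Phase 2 (constant speed): v₀ = 9.50 m/s, a = 0 m/s².
Constant speed: t = d/v = 100/9.50 = 10.5 s

Phase 3 (decelerating): v₀ = 9.50 m/s, a = -0.7 m/s².
v = v₀ + at → t = (0 − 9.50) / -0.7 = 13.6 s
v² = v₀² + 2aΔx → Δx = (0² − 9.50²)/(2·-0.7) = 64.5 m
Total distance = 21.7 + 100 + 64.5 = 186 m

186.13 m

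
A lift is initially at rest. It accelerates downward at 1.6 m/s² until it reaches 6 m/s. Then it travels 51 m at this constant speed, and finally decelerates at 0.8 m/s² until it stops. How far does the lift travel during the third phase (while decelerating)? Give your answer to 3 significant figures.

Phase 1 (accelerating): v₀ = 0 m/s, a = 1.6 m/s².
v = v₀ + at → t = (6 − 0) / 1.6 = 3.75 s
v² = v₀² + 2aΔx → Δx = (6² − 0²)/(2·1.6) = 11.2 m

Phase 2 (constant speed): v₀ = 6.00 m/s, a = 0 m/s².
Constant speed: t = d/v = 51/6.00 = 8.50 s

Phase 3 (decelerating): v₀ = 6.00 m/s, a = -0.8 m/s².
v = v₀ + at → t = (0 − 6.00) / -0.8 = 7.50 s
v² = v₀² + 2aΔx → Δx = (0² − 6.00²)/(2·-0.8) = 22.5 m
Distance in phase 3 = 22.5 m

22.5 m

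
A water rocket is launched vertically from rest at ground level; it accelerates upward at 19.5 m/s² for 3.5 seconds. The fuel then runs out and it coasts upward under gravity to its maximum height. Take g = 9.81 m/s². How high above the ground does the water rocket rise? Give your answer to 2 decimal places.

Phase 1 (powered ascent): v₀ = 0 m/s, a = 19.5 m/s².
v = v₀ + at = 0 + (19.5)(3.5) = 68.2 m/s
Δx = v₀t + ½at² = 0·3.5 + 0.5·19.5·3.5² = 119 m

Phase 2 (coasting upward): v₀ = 68.2 m/s, a = -9.81 m/s².
v = v₀ + at → t = (0 − 68.2) / -9.81 = 6.96 s
v² = v₀² + 2aΔx → Δx = (0² − 68.2²)/(2·-9.81) = 237 m
Maximum height = 119 + 237 = 357 m

356.85 m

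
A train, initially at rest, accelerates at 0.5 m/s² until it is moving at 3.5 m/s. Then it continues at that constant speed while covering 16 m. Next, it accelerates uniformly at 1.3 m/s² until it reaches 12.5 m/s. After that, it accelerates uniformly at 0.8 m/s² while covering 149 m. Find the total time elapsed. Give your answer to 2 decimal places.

Phase 1 (accelerating): v₀ = 0 m/s, a = 0.5 m/s².
v = v₀ + at → t = (3.5 − 0) / 0.5 = 7.00 s
v² = v₀² + 2aΔx → Δx = (3.5² − 0²)/(2·0.5) = 12.2 m

Phase 2 (constant speed): v₀ = 3.50 m/s, a = 0 m/s².
Constant speed: t = d/v = 16/3.50 = 4.57 s

Phase 3 (accelerating): v₀ = 3.50 m/s, a = 1.3 m/s².
v = v₀ + at → t = (12.5 − 3.50) / 1.3 = 6.92 s
v² = v₀² + 2aΔx → Δx = (12.5² − 3.50²)/(2·1.3) = 55.4 m

Phase 4 (accelerating): v₀ = 12.5 m/s, a = 0.8 m/s².
v² = v₀² + 2aΔx = 12.5² + 2·0.8·149 = 395 → v = 19.9 m/s
t = (v − v₀)/a = (19.9 − 12.5)/0.8 = 9.21 s
Total time = 7.00 + 4.57 + 6.92 + 9.21 = 27.7 s

27.70 s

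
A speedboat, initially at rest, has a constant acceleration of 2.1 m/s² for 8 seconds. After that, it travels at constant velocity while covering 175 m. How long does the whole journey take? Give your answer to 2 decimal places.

18.42 s

Phase 1 (accelerating): v₀ = 0 m/s, a = 2.1 m/s².
v = v₀ + at = 0 + (2.1)(8) = 16.8 m/s
Δx = v₀t + ½at² = 0·8 + 0.5·2.1·8² = 67.2 m

Phase 2 (constant speed): v₀ = 16.8 m/s, a = 0 m/s².
Constant speed: t = d/v = 175/16.8 = 10.4 s
Total time = 8.00 + 10.4 = 18.4 s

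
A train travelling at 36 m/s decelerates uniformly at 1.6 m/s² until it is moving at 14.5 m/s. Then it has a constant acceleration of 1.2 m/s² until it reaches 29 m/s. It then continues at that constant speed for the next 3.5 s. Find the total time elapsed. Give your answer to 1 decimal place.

29.0 s

Phase 1 (decelerating): v₀ = 36.0 m/s, a = -1.6 m/s².
v = v₀ + at → t = (14.5 − 36.0) / -1.6 = 13.4 s
v² = v₀² + 2aΔx → Δx = (14.5² − 36.0²)/(2·-1.6) = 339 m

Phase 2 (accelerating): v₀ = 14.5 m/s, a = 1.2 m/s².
v = v₀ + at → t = (29 − 14.5) / 1.2 = 12.1 s
v² = v₀² + 2aΔx → Δx = (29² − 14.5²)/(2·1.2) = 263 m

Phase 3 (constant speed): v₀ = 29.0 m/s, a = 0 m/s².
v = v₀ + at = 29.0 + (0)(3.5) = 29.0 m/s
Δx = v₀t + ½at² = 29.0·3.5 + 0.5·0·3.5² = 102 m
Total time = 13.4 + 12.1 + 3.50 = 29.0 s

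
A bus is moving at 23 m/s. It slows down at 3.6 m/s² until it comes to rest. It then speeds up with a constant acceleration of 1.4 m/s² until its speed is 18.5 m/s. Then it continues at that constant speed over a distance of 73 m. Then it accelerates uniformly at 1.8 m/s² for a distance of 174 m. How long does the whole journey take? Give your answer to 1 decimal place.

30.6 s

Phase 1 (decelerating): v₀ = 23.0 m/s, a = -3.6 m/s².
v = v₀ + at → t = (0 − 23.0) / -3.6 = 6.39 s
v² = v₀² + 2aΔx → Δx = (0² − 23.0²)/(2·-3.6) = 73.5 m

Phase 2 (accelerating): v₀ = 0 m/s, a = 1.4 m/s².
v = v₀ + at → t = (18.5 − 0) / 1.4 = 13.2 s
v² = v₀² + 2aΔx → Δx = (18.5² − 0²)/(2·1.4) = 122 m

Phase 3 (constant speed): v₀ = 18.5 m/s, a = 0 m/s².
Constant speed: t = d/v = 73/18.5 = 3.95 s

Phase 4 (accelerating): v₀ = 18.5 m/s, a = 1.8 m/s².
v² = v₀² + 2aΔx = 18.5² + 2·1.8·174 = 969 → v = 31.1 m/s
t = (v − v₀)/a = (31.1 − 18.5)/1.8 = 7.01 s
Total time = 6.39 + 13.2 + 3.95 + 7.01 = 30.6 s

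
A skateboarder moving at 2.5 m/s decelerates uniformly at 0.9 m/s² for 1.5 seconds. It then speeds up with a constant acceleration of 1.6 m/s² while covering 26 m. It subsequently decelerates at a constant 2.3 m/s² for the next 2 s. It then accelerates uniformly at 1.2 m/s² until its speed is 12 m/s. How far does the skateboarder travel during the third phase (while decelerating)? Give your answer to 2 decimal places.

Phase 1 (decelerating): v₀ = 2.50 m/s, a = -0.9 m/s².
v = v₀ + at = 2.50 + (-0.9)(1.5) = 1.15 m/s
Δx = v₀t + ½at² = 2.50·1.5 + 0.5·-0.9·1.5² = 2.74 m

Phase 2 (accelerating): v₀ = 1.15 m/s, a = 1.6 m/s².
v² = v₀² + 2aΔx = 1.15² + 2·1.6·26 = 84.5 → v = 9.19 m/s
t = (v − v₀)/a = (9.19 − 1.15)/1.6 = 5.03 s

Phase 3 (decelerating): v₀ = 9.19 m/s, a = -2.3 m/s².
v = v₀ + at = 9.19 + (-2.3)(2) = 4.59 m/s
Δx = v₀t + ½at² = 9.19·2 + 0.5·-2.3·2² = 13.8 m
Distance in phase 3 = 13.8 m

13.79 m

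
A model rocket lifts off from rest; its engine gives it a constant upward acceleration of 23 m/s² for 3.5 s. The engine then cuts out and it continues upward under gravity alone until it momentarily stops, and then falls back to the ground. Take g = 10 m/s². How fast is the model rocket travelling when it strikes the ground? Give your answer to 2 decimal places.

96.42 m/s

Phase 1 (powered ascent): v₀ = 0 m/s, a = 23 m/s².
v = v₀ + at = 0 + (23)(3.5) = 80.5 m/s
Δx = v₀t + ½at² = 0·3.5 + 0.5·23·3.5² = 141 m

Phase 2 (coasting upward): v₀ = 80.5 m/s, a = -10 m/s².
v = v₀ + at → t = (0 − 80.5) / -10 = 8.05 s
v² = v₀² + 2aΔx → Δx = (0² − 80.5²)/(2·-10) = 324 m

Phase 3 (free fall): v₀ = 0 m/s, a = -10 m/s².
Falls 465 m from rest: t = √(2·465/10) = 9.64 s; v = g·t = 96.4 m/s.
Impact speed = 96.4 m/s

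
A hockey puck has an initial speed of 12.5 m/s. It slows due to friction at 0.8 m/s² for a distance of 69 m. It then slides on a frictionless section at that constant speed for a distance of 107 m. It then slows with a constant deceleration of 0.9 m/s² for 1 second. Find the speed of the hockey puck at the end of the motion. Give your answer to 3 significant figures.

5.87 m/s

Phase 1 (decelerating): v₀ = 12.5 m/s, a = -0.8 m/s².
v² = v₀² + 2aΔx = 12.5² + 2·-0.8·69 = 45.8 → v = 6.77 m/s
t = (v − v₀)/a = (6.77 − 12.5)/-0.8 = 7.16 s

Phase 2 (constant speed): v₀ = 6.77 m/s, a = 0 m/s².
Constant speed: t = d/v = 107/6.77 = 15.8 s

Phase 3 (decelerating): v₀ = 6.77 m/s, a = -0.9 m/s².
v = v₀ + at = 6.77 + (-0.9)(1) = 5.87 m/s
Δx = v₀t + ½at² = 6.77·1 + 0.5·-0.9·1² = 6.32 m
Final speed = 5.87 m/s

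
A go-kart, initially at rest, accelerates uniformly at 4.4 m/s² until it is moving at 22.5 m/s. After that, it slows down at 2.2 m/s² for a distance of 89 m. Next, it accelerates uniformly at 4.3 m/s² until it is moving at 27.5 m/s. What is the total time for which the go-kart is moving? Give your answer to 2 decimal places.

Phase 1 (accelerating): v₀ = 0 m/s, a = 4.4 m/s².
v = v₀ + at → t = (22.5 − 0) / 4.4 = 5.11 s
v² = v₀² + 2aΔx → Δx = (22.5² − 0²)/(2·4.4) = 57.5 m

Phase 2 (decelerating): v₀ = 22.5 m/s, a = -2.2 m/s².
v² = v₀² + 2aΔx = 22.5² + 2·-2.2·89 = 115 → v = 10.7 m/s
t = (v − v₀)/a = (10.7 − 22.5)/-2.2 = 5.36 s

Phase 3 (accelerating): v₀ = 10.7 m/s, a = 4.3 m/s².
v = v₀ + at → t = (27.5 − 10.7) / 4.3 = 3.91 s
v² = v₀² + 2aΔx → Δx = (27.5² − 10.7²)/(2·4.3) = 74.6 m
Total time = 5.11 + 5.36 + 3.91 = 14.4 s

14.38 s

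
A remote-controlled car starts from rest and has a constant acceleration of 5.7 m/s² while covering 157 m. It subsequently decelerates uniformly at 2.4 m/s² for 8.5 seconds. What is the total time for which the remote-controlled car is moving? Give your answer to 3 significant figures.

Phase 1 (accelerating): v₀ = 0 m/s, a = 5.7 m/s².
v² = v₀² + 2aΔx = 0² + 2·5.7·157 = 1790 → v = 42.3 m/s
t = (v − v₀)/a = (42.3 − 0)/5.7 = 7.42 s

Phase 2 (decelerating): v₀ = 42.3 m/s, a = -2.4 m/s².
v = v₀ + at = 42.3 + (-2.4)(8.5) = 21.9 m/s
Δx = v₀t + ½at² = 42.3·8.5 + 0.5·-2.4·8.5² = 273 m
Total time = 7.42 + 8.50 = 15.9 s

15.9 s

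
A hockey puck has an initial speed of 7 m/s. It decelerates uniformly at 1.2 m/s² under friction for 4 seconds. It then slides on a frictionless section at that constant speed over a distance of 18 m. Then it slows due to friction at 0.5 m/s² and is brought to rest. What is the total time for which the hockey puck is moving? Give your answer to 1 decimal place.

16.6 s

Phase 1 (decelerating): v₀ = 7.00 m/s, a = -1.2 m/s².
v = v₀ + at = 7.00 + (-1.2)(4) = 2.20 m/s
Δx = v₀t + ½at² = 7.00·4 + 0.5·-1.2·4² = 18.4 m

Phase 2 (constant speed): v₀ = 2.20 m/s, a = 0 m/s².
Constant speed: t = d/v = 18/2.20 = 8.18 s

Phase 3 (decelerating): v₀ = 2.20 m/s, a = -0.5 m/s².
v = v₀ + at → t = (0 − 2.20) / -0.5 = 4.40 s
v² = v₀² + 2aΔx → Δx = (0² − 2.20²)/(2·-0.5) = 4.84 m
Total time = 4.00 + 8.18 + 4.40 = 16.6 s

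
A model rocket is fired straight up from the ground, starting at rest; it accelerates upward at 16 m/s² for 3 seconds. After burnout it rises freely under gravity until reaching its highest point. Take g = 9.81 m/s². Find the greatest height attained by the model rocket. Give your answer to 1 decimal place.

Phase 1 (powered ascent): v₀ = 0 m/s, a = 16 m/s².
v = v₀ + at = 0 + (16)(3) = 48.0 m/s
Δx = v₀t + ½at² = 0·3 + 0.5·16·3² = 72.0 m

Phase 2 (coasting upward): v₀ = 48.0 m/s, a = -9.81 m/s².
v = v₀ + at → t = (0 − 48.0) / -9.81 = 4.89 s
v² = v₀² + 2aΔx → Δx = (0² − 48.0²)/(2·-9.81) = 117 m
Maximum height = 72.0 + 117 = 189 m

189.4 m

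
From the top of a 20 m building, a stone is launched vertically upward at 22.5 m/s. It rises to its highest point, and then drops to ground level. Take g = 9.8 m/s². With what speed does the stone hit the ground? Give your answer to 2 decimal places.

Phase 1 (rising): v₀ = 22.5 m/s, a = -9.8 m/s².
v = v₀ + at → t = (0 − 22.5) / -9.8 = 2.30 s
v² = v₀² + 2aΔx → Δx = (0² − 22.5²)/(2·-9.8) = 25.8 m

Phase 2 (falling): v₀ = 0 m/s, a = -9.8 m/s².
Falls 45.8 m from rest: t = √(2·45.8/9.8) = 3.06 s; v = g·t = 30.0 m/s.
Final speed = 30.0 m/s

29.97 m/s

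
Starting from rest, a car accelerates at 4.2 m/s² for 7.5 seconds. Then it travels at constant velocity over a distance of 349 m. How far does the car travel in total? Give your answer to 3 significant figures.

467 m

Phase 1 (accelerating): v₀ = 0 m/s, a = 4.2 m/s².
v = v₀ + at = 0 + (4.2)(7.5) = 31.5 m/s
Δx = v₀t + ½at² = 0·7.5 + 0.5·4.2·7.5² = 118 m

Phase 2 (constant speed): v₀ = 31.5 m/s, a = 0 m/s².
Constant speed: t = d/v = 349/31.5 = 11.1 s
Total distance = 118 + 349 = 467 m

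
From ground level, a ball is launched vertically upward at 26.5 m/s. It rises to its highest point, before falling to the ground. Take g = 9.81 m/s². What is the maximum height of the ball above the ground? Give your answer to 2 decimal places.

35.79 m

Phase 1 (rising): v₀ = 26.5 m/s, a = -9.81 m/s².
v = v₀ + at → t = (0 − 26.5) / -9.81 = 2.70 s
v² = v₀² + 2aΔx → Δx = (0² − 26.5²)/(2·-9.81) = 35.8 m
Maximum height = 35.8 m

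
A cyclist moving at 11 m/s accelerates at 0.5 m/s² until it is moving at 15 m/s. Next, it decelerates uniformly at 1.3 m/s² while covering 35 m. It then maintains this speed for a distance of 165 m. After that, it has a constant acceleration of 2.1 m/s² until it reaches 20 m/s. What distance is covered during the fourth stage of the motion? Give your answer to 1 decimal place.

Phase 1 (accelerating): v₀ = 11.0 m/s, a = 0.5 m/s².
v = v₀ + at → t = (15 − 11.0) / 0.5 = 8.00 s
v² = v₀² + 2aΔx → Δx = (15² − 11.0²)/(2·0.5) = 104 m

Phase 2 (decelerating): v₀ = 15.0 m/s, a = -1.3 m/s².
v² = v₀² + 2aΔx = 15.0² + 2·-1.3·35 = 134 → v = 11.6 m/s
t = (v − v₀)/a = (11.6 − 15.0)/-1.3 = 2.63 s

Phase 3 (constant speed): v₀ = 11.6 m/s, a = 0 m/s².
Constant speed: t = d/v = 165/11.6 = 14.3 s

Phase 4 (accelerating): v₀ = 11.6 m/s, a = 2.1 m/s².
v = v₀ + at → t = (20 − 11.6) / 2.1 = 4.01 s
v² = v₀² + 2aΔx → Δx = (20² − 11.6²)/(2·2.1) = 63.3 m
Distance in phase 4 = 63.3 m

63.3 m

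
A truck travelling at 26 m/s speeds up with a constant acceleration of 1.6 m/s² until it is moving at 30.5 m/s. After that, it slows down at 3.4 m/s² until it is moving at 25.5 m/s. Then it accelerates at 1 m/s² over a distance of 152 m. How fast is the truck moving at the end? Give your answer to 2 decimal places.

Phase 1 (accelerating): v₀ = 26.0 m/s, a = 1.6 m/s².
v = v₀ + at → t = (30.5 − 26.0) / 1.6 = 2.81 s
v² = v₀² + 2aΔx → Δx = (30.5² − 26.0²)/(2·1.6) = 79.5 m

Phase 2 (decelerating): v₀ = 30.5 m/s, a = -3.4 m/s².
v = v₀ + at → t = (25.5 − 30.5) / -3.4 = 1.47 s
v² = v₀² + 2aΔx → Δx = (25.5² − 30.5²)/(2·-3.4) = 41.2 m

Phase 3 (accelerating): v₀ = 25.5 m/s, a = 1 m/s².
v² = v₀² + 2aΔx = 25.5² + 2·1·152 = 954 → v = 30.9 m/s
t = (v − v₀)/a = (30.9 − 25.5)/1 = 5.39 s
Final speed = 30.9 m/s

30.89 m/s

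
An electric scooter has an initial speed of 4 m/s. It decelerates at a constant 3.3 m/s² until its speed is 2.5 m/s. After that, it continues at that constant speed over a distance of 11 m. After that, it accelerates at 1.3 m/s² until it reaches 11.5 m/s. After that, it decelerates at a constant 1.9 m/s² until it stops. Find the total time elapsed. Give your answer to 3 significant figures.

Phase 1 (decelerating): v₀ = 4.00 m/s, a = -3.3 m/s².
v = v₀ + at → t = (2.5 − 4.00) / -3.3 = 0.455 s
v² = v₀² + 2aΔx → Δx = (2.5² − 4.00²)/(2·-3.3) = 1.48 m

Phase 2 (constant speed): v₀ = 2.50 m/s, a = 0 m/s².
Constant speed: t = d/v = 11/2.50 = 4.40 s

Phase 3 (accelerating): v₀ = 2.50 m/s, a = 1.3 m/s².
v = v₀ + at → t = (11.5 − 2.50) / 1.3 = 6.92 s
v² = v₀² + 2aΔx → Δx = (11.5² − 2.50²)/(2·1.3) = 48.5 m

Phase 4 (decelerating): v₀ = 11.5 m/s, a = -1.9 m/s².
v = v₀ + at → t = (0 − 11.5) / -1.9 = 6.05 s
v² = v₀² + 2aΔx → Δx = (0² − 11.5²)/(2·-1.9) = 34.8 m
Total time = 0.455 + 4.40 + 6.92 + 6.05 = 17.8 s

17.8 s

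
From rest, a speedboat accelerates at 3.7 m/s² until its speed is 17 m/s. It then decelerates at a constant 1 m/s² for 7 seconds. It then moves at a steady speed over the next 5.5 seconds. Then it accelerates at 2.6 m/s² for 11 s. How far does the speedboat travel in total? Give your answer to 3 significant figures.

Phase 1 (accelerating): v₀ = 0 m/s, a = 3.7 m/s².
v = v₀ + at → t = (17 − 0) / 3.7 = 4.59 s
v² = v₀² + 2aΔx → Δx = (17² − 0²)/(2·3.7) = 39.1 m

Phase 2 (decelerating): v₀ = 17.0 m/s, a = -1 m/s².
v = v₀ + at = 17.0 + (-1)(7) = 10.0 m/s
Δx = v₀t + ½at² = 17.0·7 + 0.5·-1·7² = 94.5 m

Phase 3 (constant speed): v₀ = 10.0 m/s, a = 0 m/s².
v = v₀ + at = 10.0 + (0)(5.5) = 10.0 m/s
Δx = v₀t + ½at² = 10.0·5.5 + 0.5·0·5.5² = 55.0 m

Phase 4 (accelerating): v₀ = 10.0 m/s, a = 2.6 m/s².
v = v₀ + at = 10.0 + (2.6)(11) = 38.6 m/s
Δx = v₀t + ½at² = 10.0·11 + 0.5·2.6·11² = 267 m
Total distance = 39.1 + 94.5 + 55.0 + 267 = 456 m

456 m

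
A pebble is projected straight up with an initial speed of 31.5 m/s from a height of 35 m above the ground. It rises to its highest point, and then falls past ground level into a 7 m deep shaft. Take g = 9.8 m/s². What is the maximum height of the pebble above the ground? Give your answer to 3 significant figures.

Phase 1 (rising): v₀ = 31.5 m/s, a = -9.8 m/s².
v = v₀ + at → t = (0 − 31.5) / -9.8 = 3.21 s
v² = v₀² + 2aΔx → Δx = (0² − 31.5²)/(2·-9.8) = 50.6 m
Maximum height = 35 + 50.6 = 85.6 m

85.6 m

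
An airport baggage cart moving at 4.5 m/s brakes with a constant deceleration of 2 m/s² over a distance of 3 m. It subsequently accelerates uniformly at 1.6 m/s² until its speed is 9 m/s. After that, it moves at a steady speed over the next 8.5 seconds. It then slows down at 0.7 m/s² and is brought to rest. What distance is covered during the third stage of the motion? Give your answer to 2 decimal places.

Phase 1 (decelerating): v₀ = 4.50 m/s, a = -2 m/s².
v² = v₀² + 2aΔx = 4.50² + 2·-2·3 = 8.25 → v = 2.87 m/s
t = (v − v₀)/a = (2.87 − 4.50)/-2 = 0.814 s

Phase 2 (accelerating): v₀ = 2.87 m/s, a = 1.6 m/s².
v = v₀ + at → t = (9 − 2.87) / 1.6 = 3.83 s
v² = v₀² + 2aΔx → Δx = (9² − 2.87²)/(2·1.6) = 22.7 m

Phase 3 (constant speed): v₀ = 9.00 m/s, a = 0 m/s².
v = v₀ + at = 9.00 + (0)(8.5) = 9.00 m/s
Δx = v₀t + ½at² = 9.00·8.5 + 0.5·0·8.5² = 76.5 m
Distance in phase 3 = 76.5 m

76.50 m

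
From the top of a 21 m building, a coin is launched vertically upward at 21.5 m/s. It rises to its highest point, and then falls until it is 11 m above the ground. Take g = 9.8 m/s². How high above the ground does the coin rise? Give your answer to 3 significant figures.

44.6 m

Phase 1 (rising): v₀ = 21.5 m/s, a = -9.8 m/s².
v = v₀ + at → t = (0 − 21.5) / -9.8 = 2.19 s
v² = v₀² + 2aΔx → Δx = (0² − 21.5²)/(2·-9.8) = 23.6 m
Maximum height = 21 + 23.6 = 44.6 m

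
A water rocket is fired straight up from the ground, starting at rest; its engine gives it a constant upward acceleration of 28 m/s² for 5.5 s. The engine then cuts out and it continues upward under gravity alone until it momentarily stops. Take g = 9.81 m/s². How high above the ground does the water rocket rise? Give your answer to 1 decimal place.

1632.3 m

Phase 1 (powered ascent): v₀ = 0 m/s, a = 28 m/s².
v = v₀ + at = 0 + (28)(5.5) = 154 m/s
Δx = v₀t + ½at² = 0·5.5 + 0.5·28·5.5² = 424 m

Phase 2 (coasting upward): v₀ = 154 m/s, a = -9.81 m/s².
v = v₀ + at → t = (0 − 154) / -9.81 = 15.7 s
v² = v₀² + 2aΔx → Δx = (0² − 154²)/(2·-9.81) = 1210 m
Maximum height = 424 + 1210 = 1630 m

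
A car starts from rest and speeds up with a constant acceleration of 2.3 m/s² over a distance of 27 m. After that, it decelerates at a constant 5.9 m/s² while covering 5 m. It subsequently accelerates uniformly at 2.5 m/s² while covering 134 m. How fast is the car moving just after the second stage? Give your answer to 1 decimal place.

8.1 m/s

Phase 1 (accelerating): v₀ = 0 m/s, a = 2.3 m/s².
v² = v₀² + 2aΔx = 0² + 2·2.3·27 = 124 → v = 11.1 m/s
t = (v − v₀)/a = (11.1 − 0)/2.3 = 4.85 s

Phase 2 (decelerating): v₀ = 11.1 m/s, a = -5.9 m/s².
v² = v₀² + 2aΔx = 11.1² + 2·-5.9·5 = 65.2 → v = 8.07 m/s
t = (v − v₀)/a = (8.07 − 11.1)/-5.9 = 0.520 s
Speed at end of phase 2 = 8.07 m/s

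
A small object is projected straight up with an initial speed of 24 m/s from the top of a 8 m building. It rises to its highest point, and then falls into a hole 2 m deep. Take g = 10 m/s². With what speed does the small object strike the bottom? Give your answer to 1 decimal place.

Phase 1 (rising): v₀ = 24.0 m/s, a = -10 m/s².
v = v₀ + at → t = (0 − 24.0) / -10 = 2.40 s
v² = v₀² + 2aΔx → Δx = (0² − 24.0²)/(2·-10) = 28.8 m

Phase 2 (falling): v₀ = 0 m/s, a = -10 m/s².
Falls 38.8 m from rest: t = √(2·38.8/10) = 2.79 s; v = g·t = 27.9 m/s.
Final speed = 27.9 m/s

27.9 m/s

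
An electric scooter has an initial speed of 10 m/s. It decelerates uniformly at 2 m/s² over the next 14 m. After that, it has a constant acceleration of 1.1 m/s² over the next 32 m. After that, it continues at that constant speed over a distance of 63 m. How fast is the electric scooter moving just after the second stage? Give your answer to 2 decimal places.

10.70 m/s

Phase 1 (decelerating): v₀ = 10.0 m/s, a = -2 m/s².
v² = v₀² + 2aΔx = 10.0² + 2·-2·14 = 44.0 → v = 6.63 m/s
t = (v − v₀)/a = (6.63 − 10.0)/-2 = 1.68 s

Phase 2 (accelerating): v₀ = 6.63 m/s, a = 1.1 m/s².
v² = v₀² + 2aΔx = 6.63² + 2·1.1·32 = 114 → v = 10.7 m/s
t = (v − v₀)/a = (10.7 − 6.63)/1.1 = 3.69 s
Speed at end of phase 2 = 10.7 m/s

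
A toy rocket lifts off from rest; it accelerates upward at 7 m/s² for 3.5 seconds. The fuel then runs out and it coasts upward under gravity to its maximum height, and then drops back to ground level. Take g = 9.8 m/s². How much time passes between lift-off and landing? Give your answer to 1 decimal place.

Phase 1 (powered ascent): v₀ = 0 m/s, a = 7 m/s².
v = v₀ + at = 0 + (7)(3.5) = 24.5 m/s
Δx = v₀t + ½at² = 0·3.5 + 0.5·7·3.5² = 42.9 m

Phase 2 (coasting upward): v₀ = 24.5 m/s, a = -9.8 m/s².
v = v₀ + at → t = (0 − 24.5) / -9.8 = 2.50 s
v² = v₀² + 2aΔx → Δx = (0² − 24.5²)/(2·-9.8) = 30.6 m

Phase 3 (free fall): v₀ = 0 m/s, a = -9.8 m/s².
Falls 73.5 m from rest: t = √(2·73.5/9.8) = 3.87 s; v = g·t = 38.0 m/s.
Total time = 3.50 + 2.50 + 3.87 = 9.87 s

9.9 s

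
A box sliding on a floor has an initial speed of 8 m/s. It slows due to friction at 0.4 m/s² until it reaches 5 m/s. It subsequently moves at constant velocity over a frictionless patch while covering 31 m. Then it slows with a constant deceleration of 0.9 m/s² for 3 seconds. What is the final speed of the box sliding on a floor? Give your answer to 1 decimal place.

2.3 m/s

Phase 1 (decelerating): v₀ = 8.00 m/s, a = -0.4 m/s².
v = v₀ + at → t = (5 − 8.00) / -0.4 = 7.50 s
v² = v₀² + 2aΔx → Δx = (5² − 8.00²)/(2·-0.4) = 48.8 m

Phase 2 (constant speed): v₀ = 5.00 m/s, a = 0 m/s².
Constant speed: t = d/v = 31/5.00 = 6.20 s

Phase 3 (decelerating): v₀ = 5.00 m/s, a = -0.9 m/s².
v = v₀ + at = 5.00 + (-0.9)(3) = 2.30 m/s
Δx = v₀t + ½at² = 5.00·3 + 0.5·-0.9·3² = 10.9 m
Final speed = 2.30 m/s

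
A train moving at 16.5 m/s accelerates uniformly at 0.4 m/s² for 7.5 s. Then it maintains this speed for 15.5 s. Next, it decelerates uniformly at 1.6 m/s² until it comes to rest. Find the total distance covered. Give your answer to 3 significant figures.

Phase 1 (accelerating): v₀ = 16.5 m/s, a = 0.4 m/s².
v = v₀ + at = 16.5 + (0.4)(7.5) = 19.5 m/s
Δx = v₀t + ½at² = 16.5·7.5 + 0.5·0.4·7.5² = 135 m

Phase 2 (constant speed): v₀ = 19.5 m/s, a = 0 m/s².
v = v₀ + at = 19.5 + (0)(15.5) = 19.5 m/s
Δx = v₀t + ½at² = 19.5·15.5 + 0.5·0·15.5² = 302 m

Phase 3 (decelerating): v₀ = 19.5 m/s, a = -1.6 m/s².
v = v₀ + at → t = (0 − 19.5) / -1.6 = 12.2 s
v² = v₀² + 2aΔx → Δx = (0² − 19.5²)/(2·-1.6) = 119 m
Total distance = 135 + 302 + 119 = 556 m

556 m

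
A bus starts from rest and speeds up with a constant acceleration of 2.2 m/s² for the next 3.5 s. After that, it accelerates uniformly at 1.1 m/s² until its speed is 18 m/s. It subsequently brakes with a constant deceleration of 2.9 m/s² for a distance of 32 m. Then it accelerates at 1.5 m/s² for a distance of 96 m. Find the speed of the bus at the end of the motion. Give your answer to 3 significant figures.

20.6 m/s

Phase 1 (accelerating): v₀ = 0 m/s, a = 2.2 m/s².
v = v₀ + at = 0 + (2.2)(3.5) = 7.70 m/s
Δx = v₀t + ½at² = 0·3.5 + 0.5·2.2·3.5² = 13.5 m

Phase 2 (accelerating): v₀ = 7.70 m/s, a = 1.1 m/s².
v = v₀ + at → t = (18 − 7.70) / 1.1 = 9.36 s
v² = v₀² + 2aΔx → Δx = (18² − 7.70²)/(2·1.1) = 120 m

Phase 3 (decelerating): v₀ = 18.0 m/s, a = -2.9 m/s².
v² = v₀² + 2aΔx = 18.0² + 2·-2.9·32 = 138 → v = 11.8 m/s
t = (v − v₀)/a = (11.8 − 18.0)/-2.9 = 2.15 s

Phase 4 (accelerating): v₀ = 11.8 m/s, a = 1.5 m/s².
v² = v₀² + 2aΔx = 11.8² + 2·1.5·96 = 426 → v = 20.6 m/s
t = (v − v₀)/a = (20.6 − 11.8)/1.5 = 5.92 s
Final speed = 20.6 m/s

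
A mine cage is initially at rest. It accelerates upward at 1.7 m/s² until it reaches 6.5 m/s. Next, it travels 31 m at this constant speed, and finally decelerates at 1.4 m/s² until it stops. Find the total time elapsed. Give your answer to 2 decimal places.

Phase 1 (accelerating): v₀ = 0 m/s, a = 1.7 m/s².
v = v₀ + at → t = (6.5 − 0) / 1.7 = 3.82 s
v² = v₀² + 2aΔx → Δx = (6.5² − 0²)/(2·1.7) = 12.4 m

Phase 2 (constant speed): v₀ = 6.50 m/s, a = 0 m/s².
Constant speed: t = d/v = 31/6.50 = 4.77 s

Phase 3 (decelerating): v₀ = 6.50 m/s, a = -1.4 m/s².
v = v₀ + at → t = (0 − 6.50) / -1.4 = 4.64 s
v² = v₀² + 2aΔx → Δx = (0² − 6.50²)/(2·-1.4) = 15.1 m
Total time = 3.82 + 4.77 + 4.64 = 13.2 s

13.24 s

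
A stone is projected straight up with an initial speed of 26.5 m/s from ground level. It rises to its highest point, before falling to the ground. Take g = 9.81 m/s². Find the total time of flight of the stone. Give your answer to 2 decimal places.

5.40 s

Phase 1 (rising): v₀ = 26.5 m/s, a = -9.81 m/s².
v = v₀ + at → t = (0 − 26.5) / -9.81 = 2.70 s
v² = v₀² + 2aΔx → Δx = (0² − 26.5²)/(2·-9.81) = 35.8 m

Phase 2 (falling): v₀ = 0 m/s, a = -9.81 m/s².
Falls 35.8 m from rest: t = √(2·35.8/9.81) = 2.70 s; v = g·t = 26.5 m/s.
Total time = 2.70 + 2.70 = 5.40 s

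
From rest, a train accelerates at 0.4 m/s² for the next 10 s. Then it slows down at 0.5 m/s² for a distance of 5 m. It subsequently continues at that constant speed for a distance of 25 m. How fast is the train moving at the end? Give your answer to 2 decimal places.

3.32 m/s

Phase 1 (accelerating): v₀ = 0 m/s, a = 0.4 m/s².
v = v₀ + at = 0 + (0.4)(10) = 4.00 m/s
Δx = v₀t + ½at² = 0·10 + 0.5·0.4·10² = 20.0 m

Phase 2 (decelerating): v₀ = 4.00 m/s, a = -0.5 m/s².
v² = v₀² + 2aΔx = 4.00² + 2·-0.5·5 = 11.0 → v = 3.32 m/s
t = (v − v₀)/a = (3.32 − 4.00)/-0.5 = 1.37 s

Phase 3 (constant speed): v₀ = 3.32 m/s, a = 0 m/s².
Constant speed: t = d/v = 25/3.32 = 7.54 s
Final speed = 3.32 m/s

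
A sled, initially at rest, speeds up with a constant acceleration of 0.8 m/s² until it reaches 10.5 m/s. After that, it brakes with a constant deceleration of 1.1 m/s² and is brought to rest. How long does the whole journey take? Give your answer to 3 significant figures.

22.7 s

Phase 1 (accelerating): v₀ = 0 m/s, a = 0.8 m/s².
v = v₀ + at → t = (10.5 − 0) / 0.8 = 13.1 s
v² = v₀² + 2aΔx → Δx = (10.5² − 0²)/(2·0.8) = 68.9 m

Phase 2 (decelerating): v₀ = 10.5 m/s, a = -1.1 m/s².
v = v₀ + at → t = (0 − 10.5) / -1.1 = 9.55 s
v² = v₀² + 2aΔx → Δx = (0² − 10.5²)/(2·-1.1) = 50.1 m
Total time = 13.1 + 9.55 = 22.7 s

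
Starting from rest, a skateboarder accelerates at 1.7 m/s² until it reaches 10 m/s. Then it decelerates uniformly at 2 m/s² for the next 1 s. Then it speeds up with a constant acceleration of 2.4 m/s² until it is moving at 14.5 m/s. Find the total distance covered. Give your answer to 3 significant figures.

68.9 m

Phase 1 (accelerating): v₀ = 0 m/s, a = 1.7 m/s².
v = v₀ + at → t = (10 − 0) / 1.7 = 5.88 s
v² = v₀² + 2aΔx → Δx = (10² − 0²)/(2·1.7) = 29.4 m

Phase 2 (decelerating): v₀ = 10.0 m/s, a = -2 m/s².
v = v₀ + at = 10.0 + (-2)(1) = 8.00 m/s
Δx = v₀t + ½at² = 10.0·1 + 0.5·-2·1² = 9.00 m

Phase 3 (accelerating): v₀ = 8.00 m/s, a = 2.4 m/s².
v = v₀ + at → t = (14.5 − 8.00) / 2.4 = 2.71 s
v² = v₀² + 2aΔx → Δx = (14.5² − 8.00²)/(2·2.4) = 30.5 m
Total distance = 29.4 + 9.00 + 30.5 = 68.9 m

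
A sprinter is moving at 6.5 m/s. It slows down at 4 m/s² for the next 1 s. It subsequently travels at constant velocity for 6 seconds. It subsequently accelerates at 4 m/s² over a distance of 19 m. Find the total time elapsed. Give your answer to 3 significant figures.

Phase 1 (decelerating): v₀ = 6.50 m/s, a = -4 m/s².
v = v₀ + at = 6.50 + (-4)(1) = 2.50 m/s
Δx = v₀t + ½at² = 6.50·1 + 0.5·-4·1² = 4.50 m

Phase 2 (constant speed): v₀ = 2.50 m/s, a = 0 m/s².
v = v₀ + at = 2.50 + (0)(6) = 2.50 m/s
Δx = v₀t + ½at² = 2.50·6 + 0.5·0·6² = 15.0 m

Phase 3 (accelerating): v₀ = 2.50 m/s, a = 4 m/s².
v² = v₀² + 2aΔx = 2.50² + 2·4·19 = 158 → v = 12.6 m/s
t = (v − v₀)/a = (12.6 − 2.50)/4 = 2.52 s
Total time = 1.00 + 6.00 + 2.52 = 9.52 s

9.52 s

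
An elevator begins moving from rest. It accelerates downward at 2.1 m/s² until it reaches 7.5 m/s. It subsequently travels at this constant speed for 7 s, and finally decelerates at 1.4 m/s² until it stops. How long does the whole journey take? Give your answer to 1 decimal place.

Phase 1 (accelerating): v₀ = 0 m/s, a = 2.1 m/s².
v = v₀ + at → t = (7.5 − 0) / 2.1 = 3.57 s
v² = v₀² + 2aΔx → Δx = (7.5² − 0²)/(2·2.1) = 13.4 m

Phase 2 (constant speed): v₀ = 7.50 m/s, a = 0 m/s².
v = v₀ + at = 7.50 + (0)(7) = 7.50 m/s
Δx = v₀t + ½at² = 7.50·7 + 0.5·0·7² = 52.5 m

Phase 3 (decelerating): v₀ = 7.50 m/s, a = -1.4 m/s².
v = v₀ + at → t = (0 − 7.50) / -1.4 = 5.36 s
v² = v₀² + 2aΔx → Δx = (0² − 7.50²)/(2·-1.4) = 20.1 m
Total time = 3.57 + 7.00 + 5.36 = 15.9 s

15.9 s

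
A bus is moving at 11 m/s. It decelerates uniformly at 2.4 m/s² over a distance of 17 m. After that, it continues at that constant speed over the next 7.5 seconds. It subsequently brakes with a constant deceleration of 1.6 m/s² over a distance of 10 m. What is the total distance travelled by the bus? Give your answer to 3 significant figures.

Phase 1 (decelerating): v₀ = 11.0 m/s, a = -2.4 m/s².
v² = v₀² + 2aΔx = 11.0² + 2·-2.4·17 = 39.4 → v = 6.28 m/s
t = (v − v₀)/a = (6.28 − 11.0)/-2.4 = 1.97 s

Phase 2 (constant speed): v₀ = 6.28 m/s, a = 0 m/s².
v = v₀ + at = 6.28 + (0)(7.5) = 6.28 m/s
Δx = v₀t + ½at² = 6.28·7.5 + 0.5·0·7.5² = 47.1 m

Phase 3 (decelerating): v₀ = 6.28 m/s, a = -1.6 m/s².
v² = v₀² + 2aΔx = 6.28² + 2·-1.6·10 = 7.40 → v = 2.72 m/s
t = (v − v₀)/a = (2.72 − 6.28)/-1.6 = 2.22 s
Total distance = 17.0 + 47.1 + 10.0 = 74.1 m

74.1 m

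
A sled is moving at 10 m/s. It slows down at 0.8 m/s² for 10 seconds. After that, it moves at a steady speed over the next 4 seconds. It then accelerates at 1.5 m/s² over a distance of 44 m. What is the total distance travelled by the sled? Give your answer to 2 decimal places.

Phase 1 (decelerating): v₀ = 10.0 m/s, a = -0.8 m/s².
v = v₀ + at = 10.0 + (-0.8)(10) = 2.00 m/s
Δx = v₀t + ½at² = 10.0·10 + 0.5·-0.8·10² = 60.0 m

Phase 2 (constant speed): v₀ = 2.00 m/s, a = 0 m/s².
v = v₀ + at = 2.00 + (0)(4) = 2.00 m/s
Δx = v₀t + ½at² = 2.00·4 + 0.5·0·4² = 8.00 m

Phase 3 (accelerating): v₀ = 2.00 m/s, a = 1.5 m/s².
v² = v₀² + 2aΔx = 2.00² + 2·1.5·44 = 136 → v = 11.7 m/s
t = (v − v₀)/a = (11.7 − 2.00)/1.5 = 6.44 s
Total distance = 60.0 + 8.00 + 44.0 = 112 m

112.00 m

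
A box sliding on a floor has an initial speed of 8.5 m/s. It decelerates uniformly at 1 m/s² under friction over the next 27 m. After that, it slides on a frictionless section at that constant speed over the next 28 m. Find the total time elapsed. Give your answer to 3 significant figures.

10.8 s

Phase 1 (decelerating): v₀ = 8.50 m/s, a = -1 m/s².
v² = v₀² + 2aΔx = 8.50² + 2·-1·27 = 18.2 → v = 4.27 m/s
t = (v − v₀)/a = (4.27 − 8.50)/-1 = 4.23 s

Phase 2 (constant speed): v₀ = 4.27 m/s, a = 0 m/s².
Constant speed: t = d/v = 28/4.27 = 6.55 s
Total time = 4.23 + 6.55 = 10.8 s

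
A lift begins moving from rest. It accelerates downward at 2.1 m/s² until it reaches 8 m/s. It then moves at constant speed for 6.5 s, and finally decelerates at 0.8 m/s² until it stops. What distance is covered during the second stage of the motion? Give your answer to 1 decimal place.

Phase 1 (accelerating): v₀ = 0 m/s, a = 2.1 m/s².
v = v₀ + at → t = (8 − 0) / 2.1 = 3.81 s
v² = v₀² + 2aΔx → Δx = (8² − 0²)/(2·2.1) = 15.2 m

Phase 2 (constant speed): v₀ = 8.00 m/s, a = 0 m/s².
v = v₀ + at = 8.00 + (0)(6.5) = 8.00 m/s
Δx = v₀t + ½at² = 8.00·6.5 + 0.5·0·6.5² = 52.0 m
Distance in phase 2 = 52.0 m

52.0 m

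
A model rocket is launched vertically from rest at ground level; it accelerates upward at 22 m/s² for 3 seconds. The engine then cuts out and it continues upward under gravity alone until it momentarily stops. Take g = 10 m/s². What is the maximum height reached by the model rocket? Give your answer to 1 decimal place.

316.8 m

Phase 1 (powered ascent): v₀ = 0 m/s, a = 22 m/s².
v = v₀ + at = 0 + (22)(3) = 66.0 m/s
Δx = v₀t + ½at² = 0·3 + 0.5·22·3² = 99.0 m

Phase 2 (coasting upward): v₀ = 66.0 m/s, a = -10 m/s².
v = v₀ + at → t = (0 − 66.0) / -10 = 6.60 s
v² = v₀² + 2aΔx → Δx = (0² − 66.0²)/(2·-10) = 218 m
Maximum height = 99.0 + 218 = 317 m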